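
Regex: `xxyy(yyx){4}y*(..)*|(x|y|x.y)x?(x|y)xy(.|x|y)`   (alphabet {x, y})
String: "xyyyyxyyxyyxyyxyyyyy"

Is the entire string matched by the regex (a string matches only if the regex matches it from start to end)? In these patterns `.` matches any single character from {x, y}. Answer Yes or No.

No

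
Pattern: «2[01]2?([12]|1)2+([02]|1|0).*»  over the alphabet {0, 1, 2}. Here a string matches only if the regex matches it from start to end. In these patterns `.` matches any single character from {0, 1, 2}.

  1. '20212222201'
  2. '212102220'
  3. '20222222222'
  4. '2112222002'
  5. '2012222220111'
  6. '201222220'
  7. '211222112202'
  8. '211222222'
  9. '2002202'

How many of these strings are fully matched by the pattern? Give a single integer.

1 → match
2 → no match
3 → match
4 → match
5 → match
6 → match
7 → match
8 → match
9 → no match
Total matched: 7

7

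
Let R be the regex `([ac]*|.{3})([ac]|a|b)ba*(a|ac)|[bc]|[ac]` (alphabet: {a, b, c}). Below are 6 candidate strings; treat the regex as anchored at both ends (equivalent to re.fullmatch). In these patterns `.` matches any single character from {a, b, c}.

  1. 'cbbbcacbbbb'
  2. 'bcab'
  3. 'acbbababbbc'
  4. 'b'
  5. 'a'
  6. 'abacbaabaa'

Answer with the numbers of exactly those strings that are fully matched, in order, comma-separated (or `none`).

1. 'cbbbcacbbbb' → no match
2. 'bcab' → no match
3. 'acbbababbbc' → no match
4. 'b' → match
5. 'a' → match
6. 'abacbaabaa' → no match

4, 5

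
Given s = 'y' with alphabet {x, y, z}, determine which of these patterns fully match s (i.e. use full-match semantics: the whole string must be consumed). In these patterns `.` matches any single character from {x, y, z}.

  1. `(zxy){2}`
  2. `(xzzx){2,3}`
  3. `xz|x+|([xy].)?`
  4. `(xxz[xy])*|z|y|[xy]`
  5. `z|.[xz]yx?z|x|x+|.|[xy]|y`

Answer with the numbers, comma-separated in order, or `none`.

4, 5

1 → no match — must start with 'zxy'
2 → no match — must start with 'xzzx'
3 → no match
4 → match
5 → match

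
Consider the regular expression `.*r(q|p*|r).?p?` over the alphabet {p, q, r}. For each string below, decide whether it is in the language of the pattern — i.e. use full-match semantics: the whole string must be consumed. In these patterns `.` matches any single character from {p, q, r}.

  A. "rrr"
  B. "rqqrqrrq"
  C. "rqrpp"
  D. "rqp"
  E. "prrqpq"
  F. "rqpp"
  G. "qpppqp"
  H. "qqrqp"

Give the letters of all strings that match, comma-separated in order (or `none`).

A, B, C, D, F, H

A → match
B → match
C → match
D → match
E → no match
F → match
G → no match
H → match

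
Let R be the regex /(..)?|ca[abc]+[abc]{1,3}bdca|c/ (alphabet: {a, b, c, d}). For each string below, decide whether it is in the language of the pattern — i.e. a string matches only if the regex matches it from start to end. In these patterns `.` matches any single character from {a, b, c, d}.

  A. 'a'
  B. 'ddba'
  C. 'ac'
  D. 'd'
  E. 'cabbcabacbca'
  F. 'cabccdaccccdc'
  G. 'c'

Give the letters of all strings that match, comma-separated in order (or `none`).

C, G

A → no match
B → no match
C → match
D → no match
E → no match
F → no match
G → match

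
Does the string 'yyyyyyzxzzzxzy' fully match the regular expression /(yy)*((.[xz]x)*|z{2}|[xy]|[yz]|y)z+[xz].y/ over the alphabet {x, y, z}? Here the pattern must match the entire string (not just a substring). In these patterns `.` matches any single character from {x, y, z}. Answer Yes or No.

No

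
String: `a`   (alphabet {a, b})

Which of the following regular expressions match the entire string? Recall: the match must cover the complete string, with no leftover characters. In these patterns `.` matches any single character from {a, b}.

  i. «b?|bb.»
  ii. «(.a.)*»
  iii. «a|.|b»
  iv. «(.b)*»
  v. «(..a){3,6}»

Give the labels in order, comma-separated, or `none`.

i → no match
ii → no match
iii → match
iv → no match
v → no match

iii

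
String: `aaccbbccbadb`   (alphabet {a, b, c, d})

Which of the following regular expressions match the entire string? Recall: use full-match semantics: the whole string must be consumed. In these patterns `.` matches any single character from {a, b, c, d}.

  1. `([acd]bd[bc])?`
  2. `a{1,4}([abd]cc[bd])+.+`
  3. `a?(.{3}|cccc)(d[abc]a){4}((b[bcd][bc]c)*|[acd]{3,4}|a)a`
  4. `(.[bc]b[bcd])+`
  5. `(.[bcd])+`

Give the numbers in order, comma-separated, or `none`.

1 → no match
2 → match
3 → no match — must end with `a`
4 → no match
5 → no match

2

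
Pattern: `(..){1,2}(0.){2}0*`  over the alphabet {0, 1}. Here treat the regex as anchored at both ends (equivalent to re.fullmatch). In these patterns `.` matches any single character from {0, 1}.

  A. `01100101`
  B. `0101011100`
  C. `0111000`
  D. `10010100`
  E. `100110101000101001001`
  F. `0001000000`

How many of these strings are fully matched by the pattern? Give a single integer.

A → match
B → no match
C → no match
D → match
E → no match
F → match
Total matched: 3

3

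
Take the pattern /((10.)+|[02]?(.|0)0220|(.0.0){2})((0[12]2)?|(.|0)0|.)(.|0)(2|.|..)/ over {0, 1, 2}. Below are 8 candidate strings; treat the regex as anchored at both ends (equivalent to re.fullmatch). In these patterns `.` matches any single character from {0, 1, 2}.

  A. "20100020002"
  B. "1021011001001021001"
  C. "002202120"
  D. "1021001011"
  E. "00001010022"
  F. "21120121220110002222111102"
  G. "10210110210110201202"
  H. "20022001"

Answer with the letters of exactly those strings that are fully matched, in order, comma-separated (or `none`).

A → match
B → match
C → match
D → match
E → match
F → no match
G → match
H → match

A, B, C, D, E, G, H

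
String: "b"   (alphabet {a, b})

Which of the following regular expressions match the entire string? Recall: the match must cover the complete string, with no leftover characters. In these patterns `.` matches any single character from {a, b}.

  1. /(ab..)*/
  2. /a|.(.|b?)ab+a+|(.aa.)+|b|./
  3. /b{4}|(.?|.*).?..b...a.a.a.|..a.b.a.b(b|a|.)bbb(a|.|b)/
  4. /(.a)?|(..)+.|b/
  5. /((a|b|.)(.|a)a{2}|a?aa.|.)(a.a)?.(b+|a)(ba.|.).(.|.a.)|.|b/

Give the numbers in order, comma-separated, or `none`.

2, 4, 5

1 → no match
2 → match
3 → no match
4 → match
5 → match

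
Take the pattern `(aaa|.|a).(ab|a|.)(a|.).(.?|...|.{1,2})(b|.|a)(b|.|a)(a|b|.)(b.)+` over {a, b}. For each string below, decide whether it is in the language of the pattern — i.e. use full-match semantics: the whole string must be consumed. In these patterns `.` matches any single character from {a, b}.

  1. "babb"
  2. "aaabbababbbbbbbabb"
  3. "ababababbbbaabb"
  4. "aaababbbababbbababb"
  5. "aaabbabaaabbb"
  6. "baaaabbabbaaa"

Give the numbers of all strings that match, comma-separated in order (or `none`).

1 → no match
2 → match
3 → no match
4 → match
5 → match
6 → no match

2, 4, 5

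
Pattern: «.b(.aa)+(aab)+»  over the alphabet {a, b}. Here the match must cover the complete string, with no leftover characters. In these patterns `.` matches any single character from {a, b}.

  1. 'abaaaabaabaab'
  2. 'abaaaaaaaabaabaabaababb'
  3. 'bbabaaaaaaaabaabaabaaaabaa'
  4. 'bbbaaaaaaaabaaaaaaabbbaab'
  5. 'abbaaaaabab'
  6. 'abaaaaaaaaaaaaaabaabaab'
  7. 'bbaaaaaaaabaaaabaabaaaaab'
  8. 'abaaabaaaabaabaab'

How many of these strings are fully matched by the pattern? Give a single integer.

1 → no match
2 → no match — must end with 'aab'
3 → no match — must end with 'aab'
4 → no match
5 → no match — must end with 'aab'
6 → match
7 → no match
8 → match
Total matched: 2

2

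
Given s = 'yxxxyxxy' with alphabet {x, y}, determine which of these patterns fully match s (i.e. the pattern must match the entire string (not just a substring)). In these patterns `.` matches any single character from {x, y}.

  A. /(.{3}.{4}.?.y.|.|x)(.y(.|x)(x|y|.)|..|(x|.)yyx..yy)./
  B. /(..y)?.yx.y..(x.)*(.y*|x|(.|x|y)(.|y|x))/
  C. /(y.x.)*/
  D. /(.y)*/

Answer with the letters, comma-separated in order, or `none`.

C

A → no match
B → no match
C → match
D → no match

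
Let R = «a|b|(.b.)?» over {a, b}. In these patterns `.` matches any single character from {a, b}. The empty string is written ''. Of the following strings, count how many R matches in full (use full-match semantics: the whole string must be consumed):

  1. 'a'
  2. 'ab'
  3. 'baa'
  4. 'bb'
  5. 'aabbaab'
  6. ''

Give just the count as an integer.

2

1 → match
2 → no match
3 → no match
4 → no match
5 → no match
6 → match
Total matched: 2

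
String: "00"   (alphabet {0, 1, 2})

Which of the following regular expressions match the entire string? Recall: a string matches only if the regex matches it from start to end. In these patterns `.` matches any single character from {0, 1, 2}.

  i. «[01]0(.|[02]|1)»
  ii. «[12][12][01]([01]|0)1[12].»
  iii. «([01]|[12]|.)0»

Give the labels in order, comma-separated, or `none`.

iii

i → no match
ii → no match
iii → match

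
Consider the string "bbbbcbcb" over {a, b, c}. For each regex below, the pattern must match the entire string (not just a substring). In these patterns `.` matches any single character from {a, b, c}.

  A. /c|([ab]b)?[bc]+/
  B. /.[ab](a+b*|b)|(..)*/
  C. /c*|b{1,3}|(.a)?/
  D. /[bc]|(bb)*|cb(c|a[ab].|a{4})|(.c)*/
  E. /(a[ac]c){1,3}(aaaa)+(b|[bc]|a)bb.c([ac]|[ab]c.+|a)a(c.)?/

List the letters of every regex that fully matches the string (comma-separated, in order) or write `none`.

A → match
B → match
C → no match
D → no match
E → no match — must start with "a"

A, B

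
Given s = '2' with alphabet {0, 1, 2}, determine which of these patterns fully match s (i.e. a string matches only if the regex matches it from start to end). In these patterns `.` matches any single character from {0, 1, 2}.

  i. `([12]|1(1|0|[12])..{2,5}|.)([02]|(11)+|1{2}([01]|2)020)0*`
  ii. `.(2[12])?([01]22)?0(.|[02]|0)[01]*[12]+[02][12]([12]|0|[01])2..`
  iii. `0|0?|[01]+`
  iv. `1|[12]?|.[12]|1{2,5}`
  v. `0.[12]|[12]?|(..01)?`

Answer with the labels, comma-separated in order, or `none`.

iv, v

i → no match
ii → no match
iii → no match
iv → match
v → match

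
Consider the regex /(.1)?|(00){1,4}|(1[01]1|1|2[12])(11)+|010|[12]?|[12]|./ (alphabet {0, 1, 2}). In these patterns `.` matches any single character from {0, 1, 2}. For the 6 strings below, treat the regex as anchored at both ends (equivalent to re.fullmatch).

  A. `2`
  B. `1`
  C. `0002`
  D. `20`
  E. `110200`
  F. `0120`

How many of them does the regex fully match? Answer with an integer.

2

A → match
B → match
C → no match
D → no match
E → no match
F → no match
Total matched: 2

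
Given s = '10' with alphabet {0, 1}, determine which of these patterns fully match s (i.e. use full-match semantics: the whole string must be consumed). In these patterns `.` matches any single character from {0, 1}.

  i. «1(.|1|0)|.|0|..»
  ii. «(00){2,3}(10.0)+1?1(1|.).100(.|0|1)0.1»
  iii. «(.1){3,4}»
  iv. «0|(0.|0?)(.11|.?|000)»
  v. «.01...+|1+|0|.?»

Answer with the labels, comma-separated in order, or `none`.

i → match
ii → no match — must start with '00'
iii → no match — must end with '1'
iv → no match
v → no match

i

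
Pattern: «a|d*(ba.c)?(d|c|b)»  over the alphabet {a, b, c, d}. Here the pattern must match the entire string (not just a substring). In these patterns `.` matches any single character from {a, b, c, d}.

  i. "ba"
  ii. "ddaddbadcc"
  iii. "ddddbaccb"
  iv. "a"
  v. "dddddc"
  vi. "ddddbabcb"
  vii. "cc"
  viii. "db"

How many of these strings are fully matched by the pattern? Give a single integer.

5

i. "ba" → no match
ii. "ddaddbadcc" → no match
iii. "ddddbaccb" → match
iv. "a" → match
v. "dddddc" → match
vi. "ddddbabcb" → match
vii. "cc" → no match
viii. "db" → match
Total matched: 5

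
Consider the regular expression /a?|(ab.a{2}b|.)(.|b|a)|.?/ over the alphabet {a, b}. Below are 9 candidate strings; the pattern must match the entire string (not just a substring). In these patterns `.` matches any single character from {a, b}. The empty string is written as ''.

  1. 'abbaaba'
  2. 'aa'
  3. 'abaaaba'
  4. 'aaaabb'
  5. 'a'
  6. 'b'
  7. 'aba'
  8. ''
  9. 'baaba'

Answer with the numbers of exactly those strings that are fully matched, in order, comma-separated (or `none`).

1, 2, 3, 5, 6, 8

1. 'abbaaba' → match
2. 'aa' → match
3. 'abaaaba' → match
4. 'aaaabb' → no match
5. 'a' → match
6. 'b' → match
7. 'aba' → no match
8. '' → match
9. 'baaba' → no match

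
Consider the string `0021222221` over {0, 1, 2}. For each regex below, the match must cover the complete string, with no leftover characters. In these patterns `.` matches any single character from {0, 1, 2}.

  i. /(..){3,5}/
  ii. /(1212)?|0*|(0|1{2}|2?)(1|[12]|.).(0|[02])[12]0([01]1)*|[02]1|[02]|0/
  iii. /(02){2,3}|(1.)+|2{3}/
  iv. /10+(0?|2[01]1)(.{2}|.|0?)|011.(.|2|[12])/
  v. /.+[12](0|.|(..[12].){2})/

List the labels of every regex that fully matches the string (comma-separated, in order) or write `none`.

i → match
ii → no match
iii → no match
iv → no match
v → match

i, v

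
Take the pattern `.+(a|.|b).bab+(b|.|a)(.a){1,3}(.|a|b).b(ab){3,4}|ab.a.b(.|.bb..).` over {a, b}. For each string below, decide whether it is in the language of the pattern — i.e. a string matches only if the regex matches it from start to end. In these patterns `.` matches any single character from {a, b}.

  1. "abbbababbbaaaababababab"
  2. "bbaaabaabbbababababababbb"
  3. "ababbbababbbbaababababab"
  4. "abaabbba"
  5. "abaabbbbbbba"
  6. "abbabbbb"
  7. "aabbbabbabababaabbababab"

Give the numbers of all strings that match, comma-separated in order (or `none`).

1 → match
2 → no match
3 → match
4. "abaabbba" → match
5. "abaabbbbbbba" → match
6. "abbabbbb" → match
7 → match

1, 3, 4, 5, 6, 7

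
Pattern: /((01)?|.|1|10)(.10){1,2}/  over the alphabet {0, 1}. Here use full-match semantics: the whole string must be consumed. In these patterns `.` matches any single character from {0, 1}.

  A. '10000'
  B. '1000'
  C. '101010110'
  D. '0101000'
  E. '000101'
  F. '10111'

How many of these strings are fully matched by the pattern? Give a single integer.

A → no match — must end with '10'
B → no match — must end with '10'
C → no match
D → no match — must end with '10'
E → no match — must end with '10'
F → no match — must end with '10'
Total matched: 0

0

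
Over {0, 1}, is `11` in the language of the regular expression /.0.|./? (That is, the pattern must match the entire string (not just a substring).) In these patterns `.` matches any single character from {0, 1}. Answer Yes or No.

No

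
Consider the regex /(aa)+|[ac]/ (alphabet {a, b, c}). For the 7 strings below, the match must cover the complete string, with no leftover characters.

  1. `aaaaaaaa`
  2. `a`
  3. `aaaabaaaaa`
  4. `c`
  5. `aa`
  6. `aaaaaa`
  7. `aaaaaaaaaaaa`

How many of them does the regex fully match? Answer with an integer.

1. `aaaaaaaa` → match
2. `a` → match
3. `aaaabaaaaa` → no match
4. `c` → match
5. `aa` → match
6. `aaaaaa` → match
7. `aaaaaaaaaaaa` → match
Total matched: 6

6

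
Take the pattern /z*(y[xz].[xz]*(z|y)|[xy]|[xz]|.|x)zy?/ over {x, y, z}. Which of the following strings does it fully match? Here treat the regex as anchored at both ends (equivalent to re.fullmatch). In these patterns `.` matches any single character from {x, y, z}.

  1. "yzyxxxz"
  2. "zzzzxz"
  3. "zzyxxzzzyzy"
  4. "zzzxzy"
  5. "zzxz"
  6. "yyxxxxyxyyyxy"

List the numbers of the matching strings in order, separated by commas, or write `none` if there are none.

2, 3, 4, 5

1 → no match
2 → match
3 → match
4 → match
5 → match
6 → no match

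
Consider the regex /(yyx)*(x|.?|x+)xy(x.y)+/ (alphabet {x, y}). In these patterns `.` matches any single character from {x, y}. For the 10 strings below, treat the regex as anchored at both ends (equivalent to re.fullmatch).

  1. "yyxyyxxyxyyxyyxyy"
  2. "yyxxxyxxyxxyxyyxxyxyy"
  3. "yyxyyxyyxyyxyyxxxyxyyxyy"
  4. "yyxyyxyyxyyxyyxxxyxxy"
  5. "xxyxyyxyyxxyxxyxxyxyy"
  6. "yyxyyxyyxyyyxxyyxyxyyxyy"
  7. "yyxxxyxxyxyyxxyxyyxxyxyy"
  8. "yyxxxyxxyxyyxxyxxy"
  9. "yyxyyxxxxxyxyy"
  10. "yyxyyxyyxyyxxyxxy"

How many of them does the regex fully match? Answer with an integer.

9

1 → match
2 → match
3 → match
4 → match
5 → match
6 → no match
7 → match
8 → match
9 → match
10 → match
Total matched: 9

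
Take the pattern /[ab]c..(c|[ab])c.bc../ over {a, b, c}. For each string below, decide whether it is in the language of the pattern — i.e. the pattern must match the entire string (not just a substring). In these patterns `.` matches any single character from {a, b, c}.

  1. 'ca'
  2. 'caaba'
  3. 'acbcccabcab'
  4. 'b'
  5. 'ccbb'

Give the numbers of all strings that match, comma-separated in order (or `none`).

3

1 → no match
2 → no match
3 → match
4 → no match
5 → no match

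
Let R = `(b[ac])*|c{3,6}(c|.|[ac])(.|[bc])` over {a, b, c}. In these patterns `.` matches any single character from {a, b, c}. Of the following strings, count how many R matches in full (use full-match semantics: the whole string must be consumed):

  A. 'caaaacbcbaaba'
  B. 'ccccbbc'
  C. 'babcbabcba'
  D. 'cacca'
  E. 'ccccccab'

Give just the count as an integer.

2

A → no match
B → no match
C → match
D → no match
E → match
Total matched: 2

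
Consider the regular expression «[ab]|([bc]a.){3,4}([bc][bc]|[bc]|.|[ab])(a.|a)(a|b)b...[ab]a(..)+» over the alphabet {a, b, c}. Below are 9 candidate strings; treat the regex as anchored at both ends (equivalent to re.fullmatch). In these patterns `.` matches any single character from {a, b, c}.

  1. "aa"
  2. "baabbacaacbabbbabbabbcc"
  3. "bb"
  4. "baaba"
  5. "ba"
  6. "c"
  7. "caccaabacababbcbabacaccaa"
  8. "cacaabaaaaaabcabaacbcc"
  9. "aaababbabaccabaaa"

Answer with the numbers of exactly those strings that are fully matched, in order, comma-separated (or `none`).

1 → no match
2 → no match
3 → no match
4 → no match
5 → no match
6 → no match
7 → no match
8 → no match
9 → no match

none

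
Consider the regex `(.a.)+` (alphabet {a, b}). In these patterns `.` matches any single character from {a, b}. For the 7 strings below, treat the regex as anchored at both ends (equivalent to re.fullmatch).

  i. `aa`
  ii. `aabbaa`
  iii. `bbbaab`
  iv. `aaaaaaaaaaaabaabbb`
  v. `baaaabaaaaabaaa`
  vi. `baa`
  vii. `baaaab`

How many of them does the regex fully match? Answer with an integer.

4

i → no match
ii → match
iii → no match
iv → no match
v → match
vi → match
vii → match
Total matched: 4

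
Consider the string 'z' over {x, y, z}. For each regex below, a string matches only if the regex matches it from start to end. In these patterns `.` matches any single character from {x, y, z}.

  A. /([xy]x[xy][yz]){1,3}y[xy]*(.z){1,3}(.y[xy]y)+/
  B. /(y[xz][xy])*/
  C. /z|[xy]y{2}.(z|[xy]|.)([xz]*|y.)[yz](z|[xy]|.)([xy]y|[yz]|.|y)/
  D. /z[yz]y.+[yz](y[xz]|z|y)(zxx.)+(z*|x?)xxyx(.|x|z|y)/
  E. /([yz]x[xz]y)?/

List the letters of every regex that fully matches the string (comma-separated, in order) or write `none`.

A → no match — must end with 'y'
B → no match
C → match
D → no match
E → no match

C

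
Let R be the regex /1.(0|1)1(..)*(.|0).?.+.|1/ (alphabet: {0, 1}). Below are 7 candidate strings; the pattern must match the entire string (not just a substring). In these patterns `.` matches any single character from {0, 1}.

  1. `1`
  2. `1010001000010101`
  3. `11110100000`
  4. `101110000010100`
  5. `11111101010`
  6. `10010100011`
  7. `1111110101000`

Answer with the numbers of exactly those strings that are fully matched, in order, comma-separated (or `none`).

1 → match
2 → no match
3 → match
4 → match
5 → match
6 → match
7 → match

1, 3, 4, 5, 6, 7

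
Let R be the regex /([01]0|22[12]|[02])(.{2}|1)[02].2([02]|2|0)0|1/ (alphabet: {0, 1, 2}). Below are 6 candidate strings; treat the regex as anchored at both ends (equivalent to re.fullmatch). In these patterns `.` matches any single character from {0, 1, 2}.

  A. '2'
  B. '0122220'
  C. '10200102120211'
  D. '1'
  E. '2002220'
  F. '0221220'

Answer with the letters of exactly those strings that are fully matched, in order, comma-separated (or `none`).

A → no match
B → match
C → no match
D → match
E → no match
F → no match

B, D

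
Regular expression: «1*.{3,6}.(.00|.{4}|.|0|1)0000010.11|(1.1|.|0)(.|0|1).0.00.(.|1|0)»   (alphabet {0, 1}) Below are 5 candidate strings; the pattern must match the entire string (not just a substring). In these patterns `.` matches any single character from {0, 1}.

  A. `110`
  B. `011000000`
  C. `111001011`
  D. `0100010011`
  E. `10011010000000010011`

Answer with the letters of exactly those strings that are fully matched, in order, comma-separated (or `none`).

B, E

A. `110` → no match
B. `011000000` → match
C. `111001011` → no match
D. `0100010011` → no match
E → match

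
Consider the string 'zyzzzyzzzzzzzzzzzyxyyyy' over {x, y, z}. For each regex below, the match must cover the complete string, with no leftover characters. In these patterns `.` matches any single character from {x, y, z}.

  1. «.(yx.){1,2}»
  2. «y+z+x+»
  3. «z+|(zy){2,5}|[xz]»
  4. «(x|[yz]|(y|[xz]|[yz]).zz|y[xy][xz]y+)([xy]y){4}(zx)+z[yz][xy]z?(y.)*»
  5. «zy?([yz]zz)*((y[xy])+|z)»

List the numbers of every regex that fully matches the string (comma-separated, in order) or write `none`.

5

1 → no match
2 → no match — must start with 'y'
3 → no match
4 → no match
5 → match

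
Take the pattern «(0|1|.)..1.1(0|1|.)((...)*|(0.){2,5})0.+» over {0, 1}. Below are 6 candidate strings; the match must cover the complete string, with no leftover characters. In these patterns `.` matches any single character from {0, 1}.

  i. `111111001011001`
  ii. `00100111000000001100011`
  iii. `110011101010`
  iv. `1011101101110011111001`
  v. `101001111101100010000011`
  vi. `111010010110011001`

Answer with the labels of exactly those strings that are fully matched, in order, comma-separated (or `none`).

i → match
ii → no match
iii → no match
iv → no match
v → no match
vi → no match

i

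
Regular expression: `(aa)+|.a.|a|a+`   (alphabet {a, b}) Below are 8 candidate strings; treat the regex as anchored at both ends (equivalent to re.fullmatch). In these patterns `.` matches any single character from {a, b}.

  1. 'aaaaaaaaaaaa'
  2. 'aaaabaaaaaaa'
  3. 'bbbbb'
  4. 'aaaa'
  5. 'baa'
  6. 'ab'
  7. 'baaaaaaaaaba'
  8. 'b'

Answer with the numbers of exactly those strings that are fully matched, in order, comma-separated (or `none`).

1, 4, 5

1 → match
2 → no match
3 → no match
4 → match
5 → match
6 → no match
7 → no match
8 → no match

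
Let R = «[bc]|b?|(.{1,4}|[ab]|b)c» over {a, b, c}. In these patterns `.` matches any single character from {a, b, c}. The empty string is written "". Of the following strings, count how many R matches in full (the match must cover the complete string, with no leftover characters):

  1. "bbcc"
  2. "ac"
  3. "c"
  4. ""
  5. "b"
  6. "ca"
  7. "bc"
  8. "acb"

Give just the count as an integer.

6

1 → match
2 → match
3 → match
4 → match
5 → match
6 → no match
7 → match
8 → no match
Total matched: 6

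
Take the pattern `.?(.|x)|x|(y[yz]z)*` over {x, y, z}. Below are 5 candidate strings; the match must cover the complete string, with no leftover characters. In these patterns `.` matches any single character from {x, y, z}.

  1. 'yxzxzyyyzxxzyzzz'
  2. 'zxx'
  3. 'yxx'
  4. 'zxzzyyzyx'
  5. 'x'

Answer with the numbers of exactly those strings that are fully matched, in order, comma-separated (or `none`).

1 → no match
2 → no match
3 → no match
4 → no match
5 → match

5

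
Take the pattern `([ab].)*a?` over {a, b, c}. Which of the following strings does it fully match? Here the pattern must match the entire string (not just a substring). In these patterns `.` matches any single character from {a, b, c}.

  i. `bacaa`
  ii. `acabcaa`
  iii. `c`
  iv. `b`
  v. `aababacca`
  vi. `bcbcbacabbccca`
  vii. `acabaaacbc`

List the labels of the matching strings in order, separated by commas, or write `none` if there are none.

i. `bacaa` → no match
ii. `acabcaa` → no match
iii. `c` → no match
iv. `b` → no match
v. `aababacca` → no match
vi → no match
vii. `acabaaacbc` → match

vii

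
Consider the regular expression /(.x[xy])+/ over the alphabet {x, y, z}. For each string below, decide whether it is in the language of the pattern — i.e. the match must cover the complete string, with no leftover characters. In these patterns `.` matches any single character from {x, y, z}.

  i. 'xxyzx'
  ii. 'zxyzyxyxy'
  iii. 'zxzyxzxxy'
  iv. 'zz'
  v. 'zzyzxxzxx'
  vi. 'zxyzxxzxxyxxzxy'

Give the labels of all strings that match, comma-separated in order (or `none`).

vi

i → no match
ii → no match
iii → no match
iv → no match
v → no match
vi → match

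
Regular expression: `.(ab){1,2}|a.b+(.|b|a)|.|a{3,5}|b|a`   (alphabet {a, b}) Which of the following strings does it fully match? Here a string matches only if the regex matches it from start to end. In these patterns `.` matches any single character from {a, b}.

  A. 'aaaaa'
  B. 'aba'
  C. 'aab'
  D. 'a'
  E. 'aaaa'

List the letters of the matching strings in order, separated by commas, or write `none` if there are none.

A → match
B → no match
C → match
D → match
E → match

A, C, D, E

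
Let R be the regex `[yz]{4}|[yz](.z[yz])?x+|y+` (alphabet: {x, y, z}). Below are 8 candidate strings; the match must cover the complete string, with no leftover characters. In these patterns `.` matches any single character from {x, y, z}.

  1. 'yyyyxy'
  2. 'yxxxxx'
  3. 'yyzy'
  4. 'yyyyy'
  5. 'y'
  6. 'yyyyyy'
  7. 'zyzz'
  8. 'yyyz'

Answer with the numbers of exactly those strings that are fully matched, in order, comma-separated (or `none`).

1 → no match
2 → match
3 → match
4 → match
5 → match
6 → match
7 → match
8 → match

2, 3, 4, 5, 6, 7, 8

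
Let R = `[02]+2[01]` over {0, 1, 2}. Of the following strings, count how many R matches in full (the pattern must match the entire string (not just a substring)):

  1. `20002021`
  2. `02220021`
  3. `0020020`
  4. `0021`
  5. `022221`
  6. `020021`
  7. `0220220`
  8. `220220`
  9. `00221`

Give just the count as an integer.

9

1. `20002021` → match
2. `02220021` → match
3. `0020020` → match
4. `0021` → match
5. `022221` → match
6. `020021` → match
7. `0220220` → match
8. `220220` → match
9. `00221` → match
Total matched: 9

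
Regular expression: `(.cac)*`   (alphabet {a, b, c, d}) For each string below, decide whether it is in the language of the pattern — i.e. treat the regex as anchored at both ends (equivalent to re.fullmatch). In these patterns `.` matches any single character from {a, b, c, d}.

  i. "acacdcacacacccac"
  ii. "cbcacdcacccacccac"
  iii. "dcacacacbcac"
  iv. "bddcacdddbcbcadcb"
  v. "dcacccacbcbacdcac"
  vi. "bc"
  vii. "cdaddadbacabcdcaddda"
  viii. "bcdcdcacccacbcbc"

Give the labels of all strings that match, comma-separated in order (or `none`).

i, iii

i → match
ii → no match
iii → match
iv → no match
v → no match
vi → no match
vii → no match
viii → no match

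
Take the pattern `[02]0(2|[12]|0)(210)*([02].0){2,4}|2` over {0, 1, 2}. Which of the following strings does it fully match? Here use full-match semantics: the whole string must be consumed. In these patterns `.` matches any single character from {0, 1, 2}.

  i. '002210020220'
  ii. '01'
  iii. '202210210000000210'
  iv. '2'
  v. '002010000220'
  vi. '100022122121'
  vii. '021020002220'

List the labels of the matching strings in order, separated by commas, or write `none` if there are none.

i, iii, iv, v

i → match
ii → no match
iii → match
iv → match
v → match
vi → no match
vii → no match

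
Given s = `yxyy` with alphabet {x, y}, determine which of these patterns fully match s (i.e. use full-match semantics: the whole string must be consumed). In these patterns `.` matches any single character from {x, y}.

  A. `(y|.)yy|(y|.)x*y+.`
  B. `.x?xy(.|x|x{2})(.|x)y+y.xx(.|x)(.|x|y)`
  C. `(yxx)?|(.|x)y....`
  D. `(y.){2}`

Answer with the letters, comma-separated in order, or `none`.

A → match
B → no match
C → no match
D → match

A, D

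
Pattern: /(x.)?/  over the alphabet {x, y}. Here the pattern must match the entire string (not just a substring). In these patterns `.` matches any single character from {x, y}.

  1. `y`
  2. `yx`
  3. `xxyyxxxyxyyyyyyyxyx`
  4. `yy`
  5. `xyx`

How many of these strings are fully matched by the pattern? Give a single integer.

0

1 → no match
2 → no match
3 → no match
4 → no match
5 → no match
Total matched: 0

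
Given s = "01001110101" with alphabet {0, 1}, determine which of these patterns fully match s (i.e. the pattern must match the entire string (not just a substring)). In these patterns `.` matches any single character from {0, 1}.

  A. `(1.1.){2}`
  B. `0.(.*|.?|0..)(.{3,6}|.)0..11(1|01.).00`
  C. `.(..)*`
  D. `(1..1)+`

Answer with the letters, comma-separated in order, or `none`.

C

A → no match — must start with "1"
B → no match — must end with "00"
C → match
D → no match — must start with "1"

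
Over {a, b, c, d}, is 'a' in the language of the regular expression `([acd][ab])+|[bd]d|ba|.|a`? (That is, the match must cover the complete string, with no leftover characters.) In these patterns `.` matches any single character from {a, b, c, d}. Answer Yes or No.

Yes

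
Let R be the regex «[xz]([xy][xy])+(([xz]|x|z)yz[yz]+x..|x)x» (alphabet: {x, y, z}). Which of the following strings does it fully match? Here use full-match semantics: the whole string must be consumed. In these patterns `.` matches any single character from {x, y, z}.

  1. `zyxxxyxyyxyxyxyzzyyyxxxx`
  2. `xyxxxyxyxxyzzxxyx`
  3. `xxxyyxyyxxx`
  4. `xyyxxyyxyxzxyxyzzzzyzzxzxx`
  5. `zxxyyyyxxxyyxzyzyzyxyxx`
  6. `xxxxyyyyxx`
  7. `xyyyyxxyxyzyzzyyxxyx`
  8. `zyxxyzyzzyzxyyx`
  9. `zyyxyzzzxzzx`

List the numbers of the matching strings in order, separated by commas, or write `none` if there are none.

1, 2, 3, 5, 8, 9

1 → match
2 → match
3 → match
4 → no match
5 → match
6 → no match
7 → no match
8 → match
9 → match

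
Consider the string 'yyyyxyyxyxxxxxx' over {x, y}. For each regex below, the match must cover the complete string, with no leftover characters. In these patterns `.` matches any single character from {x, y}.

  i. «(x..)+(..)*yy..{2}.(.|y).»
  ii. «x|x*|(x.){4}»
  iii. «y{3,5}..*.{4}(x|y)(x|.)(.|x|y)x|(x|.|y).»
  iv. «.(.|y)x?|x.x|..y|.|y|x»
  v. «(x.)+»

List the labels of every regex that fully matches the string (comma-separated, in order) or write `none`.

i → no match — must start with 'x'
ii → no match
iii → match
iv → no match
v → no match — must start with 'x'

iii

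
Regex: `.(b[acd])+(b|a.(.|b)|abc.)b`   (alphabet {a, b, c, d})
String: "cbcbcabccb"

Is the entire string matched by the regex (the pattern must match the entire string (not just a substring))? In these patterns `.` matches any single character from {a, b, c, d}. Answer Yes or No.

Yes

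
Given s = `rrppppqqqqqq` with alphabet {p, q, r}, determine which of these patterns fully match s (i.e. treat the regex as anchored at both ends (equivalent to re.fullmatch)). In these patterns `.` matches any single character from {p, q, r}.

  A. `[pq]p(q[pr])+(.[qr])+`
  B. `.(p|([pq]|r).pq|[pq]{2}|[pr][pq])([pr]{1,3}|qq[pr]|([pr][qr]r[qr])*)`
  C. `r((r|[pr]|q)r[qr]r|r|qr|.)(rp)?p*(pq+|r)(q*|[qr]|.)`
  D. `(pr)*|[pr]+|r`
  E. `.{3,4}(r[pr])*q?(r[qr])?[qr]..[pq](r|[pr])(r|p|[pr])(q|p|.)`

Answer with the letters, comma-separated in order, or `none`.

A → no match
B → no match
C → match
D → no match
E → no match

C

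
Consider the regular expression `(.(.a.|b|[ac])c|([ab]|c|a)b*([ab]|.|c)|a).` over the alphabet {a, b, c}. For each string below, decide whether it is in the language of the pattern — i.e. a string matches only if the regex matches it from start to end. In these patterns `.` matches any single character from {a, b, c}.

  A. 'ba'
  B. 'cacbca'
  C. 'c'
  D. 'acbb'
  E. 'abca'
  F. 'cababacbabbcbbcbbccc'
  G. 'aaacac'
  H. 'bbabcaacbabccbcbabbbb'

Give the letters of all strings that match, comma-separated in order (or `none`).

A → no match
B → no match
C → no match
D → no match
E → match
F → no match
G → no match
H → no match

E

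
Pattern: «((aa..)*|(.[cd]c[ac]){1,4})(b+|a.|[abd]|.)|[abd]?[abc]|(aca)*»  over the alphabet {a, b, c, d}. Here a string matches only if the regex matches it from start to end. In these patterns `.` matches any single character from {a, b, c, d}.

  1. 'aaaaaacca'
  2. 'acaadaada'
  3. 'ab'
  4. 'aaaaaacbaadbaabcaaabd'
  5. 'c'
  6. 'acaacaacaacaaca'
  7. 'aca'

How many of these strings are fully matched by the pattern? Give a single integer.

1. 'aaaaaacca' → match
2. 'acaadaada' → no match
3. 'ab' → match
4 → match
5. 'c' → match
6 → match
7. 'aca' → match
Total matched: 6

6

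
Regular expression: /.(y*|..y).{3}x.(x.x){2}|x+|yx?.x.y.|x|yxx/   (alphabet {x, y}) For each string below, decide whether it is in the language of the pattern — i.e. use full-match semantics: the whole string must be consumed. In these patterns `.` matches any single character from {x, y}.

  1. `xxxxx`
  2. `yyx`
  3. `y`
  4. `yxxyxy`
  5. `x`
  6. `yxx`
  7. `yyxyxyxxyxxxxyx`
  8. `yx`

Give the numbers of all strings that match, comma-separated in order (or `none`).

1 → match
2 → no match
3 → no match
4 → no match
5 → match
6 → match
7 → match
8 → no match

1, 5, 6, 7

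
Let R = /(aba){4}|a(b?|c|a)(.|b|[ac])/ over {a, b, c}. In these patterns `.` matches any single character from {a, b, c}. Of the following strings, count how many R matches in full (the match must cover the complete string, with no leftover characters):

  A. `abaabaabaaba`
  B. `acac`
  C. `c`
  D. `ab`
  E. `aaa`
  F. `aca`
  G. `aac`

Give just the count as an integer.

5

A → match
B → no match
C → no match
D → match
E → match
F → match
G → match
Total matched: 5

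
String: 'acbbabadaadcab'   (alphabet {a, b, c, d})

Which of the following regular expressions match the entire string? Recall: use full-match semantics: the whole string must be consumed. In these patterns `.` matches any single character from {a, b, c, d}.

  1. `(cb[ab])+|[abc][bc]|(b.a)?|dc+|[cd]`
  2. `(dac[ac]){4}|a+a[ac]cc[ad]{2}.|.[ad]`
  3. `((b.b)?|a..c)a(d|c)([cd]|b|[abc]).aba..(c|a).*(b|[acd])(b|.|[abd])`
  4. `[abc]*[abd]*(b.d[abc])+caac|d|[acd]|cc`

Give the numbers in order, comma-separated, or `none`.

1 → no match
2 → no match
3 → match
4 → no match

3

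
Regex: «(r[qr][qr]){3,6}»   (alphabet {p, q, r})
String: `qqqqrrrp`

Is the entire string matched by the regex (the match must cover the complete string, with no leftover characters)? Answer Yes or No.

Every match must start with `r`, but `qqqqrrrp` does not.

No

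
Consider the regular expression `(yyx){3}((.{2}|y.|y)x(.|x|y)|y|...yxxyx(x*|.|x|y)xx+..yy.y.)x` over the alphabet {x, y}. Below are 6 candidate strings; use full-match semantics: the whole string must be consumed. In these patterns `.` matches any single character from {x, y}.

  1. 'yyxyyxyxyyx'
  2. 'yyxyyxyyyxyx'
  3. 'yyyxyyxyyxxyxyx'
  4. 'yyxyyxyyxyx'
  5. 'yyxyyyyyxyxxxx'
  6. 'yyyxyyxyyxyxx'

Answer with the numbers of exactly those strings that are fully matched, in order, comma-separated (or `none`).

1 → no match
2 → no match
3 → no match — must start with 'yyx'
4 → match
5 → no match
6 → no match — must start with 'yyx'

4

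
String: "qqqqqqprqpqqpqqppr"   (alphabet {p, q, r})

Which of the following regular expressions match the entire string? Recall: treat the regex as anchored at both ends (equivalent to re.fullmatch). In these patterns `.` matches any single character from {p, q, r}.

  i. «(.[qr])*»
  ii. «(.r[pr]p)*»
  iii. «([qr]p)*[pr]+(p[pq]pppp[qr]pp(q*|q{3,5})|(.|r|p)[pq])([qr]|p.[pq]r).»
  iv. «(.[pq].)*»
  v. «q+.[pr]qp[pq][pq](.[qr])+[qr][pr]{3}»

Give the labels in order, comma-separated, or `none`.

v

i → no match
ii → no match
iii → no match
iv → no match
v → match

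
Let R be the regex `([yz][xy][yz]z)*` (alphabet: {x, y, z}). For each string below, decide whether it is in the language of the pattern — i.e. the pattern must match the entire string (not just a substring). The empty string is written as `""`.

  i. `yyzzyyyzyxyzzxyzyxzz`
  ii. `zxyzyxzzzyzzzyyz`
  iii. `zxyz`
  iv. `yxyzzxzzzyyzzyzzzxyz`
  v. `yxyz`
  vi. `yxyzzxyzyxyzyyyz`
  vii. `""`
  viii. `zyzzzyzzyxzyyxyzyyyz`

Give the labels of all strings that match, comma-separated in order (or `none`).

i, ii, iii, iv, v, vi, vii

i → match
ii → match
iii → match
iv → match
v → match
vi → match
vii → match
viii → no match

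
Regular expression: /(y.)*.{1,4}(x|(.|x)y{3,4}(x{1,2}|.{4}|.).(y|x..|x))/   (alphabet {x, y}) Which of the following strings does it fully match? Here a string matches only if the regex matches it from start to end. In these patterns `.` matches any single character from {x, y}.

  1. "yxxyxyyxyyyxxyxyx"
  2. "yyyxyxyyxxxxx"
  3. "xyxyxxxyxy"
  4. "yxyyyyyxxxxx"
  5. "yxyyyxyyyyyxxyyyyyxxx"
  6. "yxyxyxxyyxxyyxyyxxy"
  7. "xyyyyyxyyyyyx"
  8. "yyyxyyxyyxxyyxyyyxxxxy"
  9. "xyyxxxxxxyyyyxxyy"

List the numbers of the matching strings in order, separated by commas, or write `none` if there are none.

1 → no match
2 → match
3 → no match
4 → match
5 → match
6 → no match
7 → no match
8 → no match
9 → no match

2, 4, 5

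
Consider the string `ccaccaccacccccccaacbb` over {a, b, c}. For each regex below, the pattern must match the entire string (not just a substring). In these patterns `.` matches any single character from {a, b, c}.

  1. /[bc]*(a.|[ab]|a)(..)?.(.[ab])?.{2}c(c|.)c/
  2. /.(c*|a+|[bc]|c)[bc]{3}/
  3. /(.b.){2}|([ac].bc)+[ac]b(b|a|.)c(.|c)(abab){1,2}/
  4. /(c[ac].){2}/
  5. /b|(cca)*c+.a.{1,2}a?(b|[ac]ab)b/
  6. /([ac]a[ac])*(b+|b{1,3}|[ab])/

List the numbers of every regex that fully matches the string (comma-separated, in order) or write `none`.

1 → no match — must end with `c`
2 → no match
3 → no match
4 → no match
5 → match
6 → no match

5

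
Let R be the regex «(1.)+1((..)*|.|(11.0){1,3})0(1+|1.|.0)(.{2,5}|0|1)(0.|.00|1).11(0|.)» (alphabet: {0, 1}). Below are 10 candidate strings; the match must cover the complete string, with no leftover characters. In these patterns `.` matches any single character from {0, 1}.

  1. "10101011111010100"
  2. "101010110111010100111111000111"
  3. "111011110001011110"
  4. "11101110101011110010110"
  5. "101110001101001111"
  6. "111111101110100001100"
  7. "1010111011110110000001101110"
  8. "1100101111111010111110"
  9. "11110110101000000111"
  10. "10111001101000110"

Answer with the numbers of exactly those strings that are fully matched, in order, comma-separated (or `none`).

2, 3, 4, 5, 9, 10

1 → no match
2 → match
3 → match
4 → match
5 → match
6 → no match
7 → no match
8 → no match
9 → match
10 → match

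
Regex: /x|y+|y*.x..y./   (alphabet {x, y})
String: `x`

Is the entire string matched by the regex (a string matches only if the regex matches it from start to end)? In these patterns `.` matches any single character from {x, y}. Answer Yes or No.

Yes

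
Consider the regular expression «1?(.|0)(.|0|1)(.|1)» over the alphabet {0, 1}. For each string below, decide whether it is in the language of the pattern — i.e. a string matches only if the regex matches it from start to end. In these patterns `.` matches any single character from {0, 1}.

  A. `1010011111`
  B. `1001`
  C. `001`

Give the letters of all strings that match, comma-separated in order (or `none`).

B, C

A. `1010011111` → no match
B. `1001` → match
C. `001` → match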